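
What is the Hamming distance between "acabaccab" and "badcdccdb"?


Comparing "acabaccab" and "badcdccdb" position by position:
  Position 0: 'a' vs 'b' => differ
  Position 1: 'c' vs 'a' => differ
  Position 2: 'a' vs 'd' => differ
  Position 3: 'b' vs 'c' => differ
  Position 4: 'a' vs 'd' => differ
  Position 5: 'c' vs 'c' => same
  Position 6: 'c' vs 'c' => same
  Position 7: 'a' vs 'd' => differ
  Position 8: 'b' vs 'b' => same
Total differences (Hamming distance): 6

6


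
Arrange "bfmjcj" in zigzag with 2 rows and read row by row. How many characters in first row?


Zigzag "bfmjcj" into 2 rows:
Placing characters:
  'b' => row 0
  'f' => row 1
  'm' => row 0
  'j' => row 1
  'c' => row 0
  'j' => row 1
Rows:
  Row 0: "bmc"
  Row 1: "fjj"
First row length: 3

3


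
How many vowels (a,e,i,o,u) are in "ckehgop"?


Input: ckehgop
Checking each character:
  'c' at position 0: consonant
  'k' at position 1: consonant
  'e' at position 2: vowel (running total: 1)
  'h' at position 3: consonant
  'g' at position 4: consonant
  'o' at position 5: vowel (running total: 2)
  'p' at position 6: consonant
Total vowels: 2

2


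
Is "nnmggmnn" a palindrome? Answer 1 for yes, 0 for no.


Input: nnmggmnn
Reversed: nnmggmnn
  Compare pos 0 ('n') with pos 7 ('n'): match
  Compare pos 1 ('n') with pos 6 ('n'): match
  Compare pos 2 ('m') with pos 5 ('m'): match
  Compare pos 3 ('g') with pos 4 ('g'): match
Result: palindrome

1


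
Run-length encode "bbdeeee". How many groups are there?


Input: bbdeeee
Scanning for consecutive runs:
  Group 1: 'b' x 2 (positions 0-1)
  Group 2: 'd' x 1 (positions 2-2)
  Group 3: 'e' x 4 (positions 3-6)
Total groups: 3

3


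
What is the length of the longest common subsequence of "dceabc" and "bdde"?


LCS of "dceabc" and "bdde"
DP table:
           b    d    d    e
      0    0    0    0    0
  d   0    0    1    1    1
  c   0    0    1    1    1
  e   0    0    1    1    2
  a   0    0    1    1    2
  b   0    1    1    1    2
  c   0    1    1    1    2
LCS length = dp[6][4] = 2

2


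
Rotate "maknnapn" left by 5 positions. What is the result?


Input: "maknnapn", rotate left by 5
First 5 characters: "maknn"
Remaining characters: "apn"
Concatenate remaining + first: "apn" + "maknn" = "apnmaknn"

apnmaknn


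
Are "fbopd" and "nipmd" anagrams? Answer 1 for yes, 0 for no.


Strings: "fbopd", "nipmd"
Sorted first:  bdfop
Sorted second: dimnp
Differ at position 0: 'b' vs 'd' => not anagrams

0


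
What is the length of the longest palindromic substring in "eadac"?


Input: "eadac"
Checking substrings for palindromes:
  [1:4] "ada" (len 3) => palindrome
Longest palindromic substring: "ada" with length 3

3


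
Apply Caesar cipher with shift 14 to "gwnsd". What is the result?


Caesar cipher: shift "gwnsd" by 14
  'g' (pos 6) + 14 = pos 20 = 'u'
  'w' (pos 22) + 14 = pos 10 = 'k'
  'n' (pos 13) + 14 = pos 1 = 'b'
  's' (pos 18) + 14 = pos 6 = 'g'
  'd' (pos 3) + 14 = pos 17 = 'r'
Result: ukbgr

ukbgr


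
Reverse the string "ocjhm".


Input: ocjhm
Reading characters right to left:
  Position 4: 'm'
  Position 3: 'h'
  Position 2: 'j'
  Position 1: 'c'
  Position 0: 'o'
Reversed: mhjco

mhjco


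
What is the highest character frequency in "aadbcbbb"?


Input: aadbcbbb
Character counts:
  'a': 2
  'b': 4
  'c': 1
  'd': 1
Maximum frequency: 4

4


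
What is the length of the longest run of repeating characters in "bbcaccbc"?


Input: "bbcaccbc"
Scanning for longest run:
  Position 1 ('b'): continues run of 'b', length=2
  Position 2 ('c'): new char, reset run to 1
  Position 3 ('a'): new char, reset run to 1
  Position 4 ('c'): new char, reset run to 1
  Position 5 ('c'): continues run of 'c', length=2
  Position 6 ('b'): new char, reset run to 1
  Position 7 ('c'): new char, reset run to 1
Longest run: 'b' with length 2

2


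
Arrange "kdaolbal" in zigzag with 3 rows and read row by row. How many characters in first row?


Zigzag "kdaolbal" into 3 rows:
Placing characters:
  'k' => row 0
  'd' => row 1
  'a' => row 2
  'o' => row 1
  'l' => row 0
  'b' => row 1
  'a' => row 2
  'l' => row 1
Rows:
  Row 0: "kl"
  Row 1: "dobl"
  Row 2: "aa"
First row length: 2

2


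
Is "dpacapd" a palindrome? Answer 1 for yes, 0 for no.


Input: dpacapd
Reversed: dpacapd
  Compare pos 0 ('d') with pos 6 ('d'): match
  Compare pos 1 ('p') with pos 5 ('p'): match
  Compare pos 2 ('a') with pos 4 ('a'): match
Result: palindrome

1


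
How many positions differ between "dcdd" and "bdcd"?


Comparing "dcdd" and "bdcd" position by position:
  Position 0: 'd' vs 'b' => DIFFER
  Position 1: 'c' vs 'd' => DIFFER
  Position 2: 'd' vs 'c' => DIFFER
  Position 3: 'd' vs 'd' => same
Positions that differ: 3

3


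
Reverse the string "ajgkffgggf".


Input: ajgkffgggf
Reading characters right to left:
  Position 9: 'f'
  Position 8: 'g'
  Position 7: 'g'
  Position 6: 'g'
  Position 5: 'f'
  Position 4: 'f'
  Position 3: 'k'
  Position 2: 'g'
  Position 1: 'j'
  Position 0: 'a'
Reversed: fgggffkgja

fgggffkgja


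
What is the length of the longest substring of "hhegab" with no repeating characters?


Input: "hhegab"
Sliding window (track last position of each char):
  Position 0 ('h'): window [0,0] length 1 -- new best
  Position 1 ('h'): repeat (last at 0), move window start to 1
  Position 1 ('h'): window [1,1] length 1
  Position 2 ('e'): window [1,2] length 2 -- new best
  Position 3 ('g'): window [1,3] length 3 -- new best
  Position 4 ('a'): window [1,4] length 4 -- new best
  Position 5 ('b'): window [1,5] length 5 -- new best
Longest substring with no repeats: "hegab" with length 5

5


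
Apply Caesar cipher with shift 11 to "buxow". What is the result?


Caesar cipher: shift "buxow" by 11
  'b' (pos 1) + 11 = pos 12 = 'm'
  'u' (pos 20) + 11 = pos 5 = 'f'
  'x' (pos 23) + 11 = pos 8 = 'i'
  'o' (pos 14) + 11 = pos 25 = 'z'
  'w' (pos 22) + 11 = pos 7 = 'h'
Result: mfizh

mfizh


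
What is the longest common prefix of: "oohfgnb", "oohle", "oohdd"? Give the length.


Words: oohfgnb, oohle, oohdd
  Position 0: all 'o' => match
  Position 1: all 'o' => match
  Position 2: all 'h' => match
  Position 3: ('f', 'l', 'd') => mismatch, stop
LCP = "ooh" (length 3)

3


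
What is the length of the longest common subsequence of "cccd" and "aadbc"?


LCS of "cccd" and "aadbc"
DP table:
           a    a    d    b    c
      0    0    0    0    0    0
  c   0    0    0    0    0    1
  c   0    0    0    0    0    1
  c   0    0    0    0    0    1
  d   0    0    0    1    1    1
LCS length = dp[4][5] = 1

1


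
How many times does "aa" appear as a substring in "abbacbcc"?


Searching for "aa" in "abbacbcc"
Scanning each position:
  Position 0: "ab" => no
  Position 1: "bb" => no
  Position 2: "ba" => no
  Position 3: "ac" => no
  Position 4: "cb" => no
  Position 5: "bc" => no
  Position 6: "cc" => no
Total occurrences: 0

0


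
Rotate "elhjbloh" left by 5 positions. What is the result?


Input: "elhjbloh", rotate left by 5
First 5 characters: "elhjb"
Remaining characters: "loh"
Concatenate remaining + first: "loh" + "elhjb" = "lohelhjb"

lohelhjb


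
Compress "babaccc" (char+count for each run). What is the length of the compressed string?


Input: babaccc
Runs:
  'b' x 1 => "b1"
  'a' x 1 => "a1"
  'b' x 1 => "b1"
  'a' x 1 => "a1"
  'c' x 3 => "c3"
Compressed: "b1a1b1a1c3"
Compressed length: 10

10


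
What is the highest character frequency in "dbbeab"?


Input: dbbeab
Character counts:
  'a': 1
  'b': 3
  'd': 1
  'e': 1
Maximum frequency: 3

3


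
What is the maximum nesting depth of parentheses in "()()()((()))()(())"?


Input: "()()()((()))()(())"
Tracking depth:
  Position 0 '(': depth becomes 1
  Position 1 ')': depth becomes 0
  Position 2 '(': depth becomes 1
  Position 3 ')': depth becomes 0
  Position 4 '(': depth becomes 1
  Position 5 ')': depth becomes 0
  Position 6 '(': depth becomes 1
  Position 7 '(': depth becomes 2
  Position 8 '(': depth becomes 3
  Position 9 ')': depth becomes 2
  Position 10 ')': depth becomes 1
  Position 11 ')': depth becomes 0
  Position 12 '(': depth becomes 1
  Position 13 ')': depth becomes 0
  Position 14 '(': depth becomes 1
  Position 15 '(': depth becomes 2
  Position 16 ')': depth becomes 1
  Position 17 ')': depth becomes 0
Maximum depth reached: 3

3


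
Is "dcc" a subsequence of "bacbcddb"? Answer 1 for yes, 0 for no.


Check if "dcc" is a subsequence of "bacbcddb"
Greedy scan:
  Position 0 ('b'): no match needed
  Position 1 ('a'): no match needed
  Position 2 ('c'): no match needed
  Position 3 ('b'): no match needed
  Position 4 ('c'): no match needed
  Position 5 ('d'): matches sub[0] = 'd'
  Position 6 ('d'): no match needed
  Position 7 ('b'): no match needed
Only matched 1/3 characters => not a subsequence

0


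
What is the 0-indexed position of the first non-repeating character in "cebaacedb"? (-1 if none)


Input: cebaacedb
Character frequencies:
  'a': 2
  'b': 2
  'c': 2
  'd': 1
  'e': 2
Scanning left to right for freq == 1:
  Position 0 ('c'): freq=2, skip
  Position 1 ('e'): freq=2, skip
  Position 2 ('b'): freq=2, skip
  Position 3 ('a'): freq=2, skip
  Position 4 ('a'): freq=2, skip
  Position 5 ('c'): freq=2, skip
  Position 6 ('e'): freq=2, skip
  Position 7 ('d'): unique! => answer = 7

7


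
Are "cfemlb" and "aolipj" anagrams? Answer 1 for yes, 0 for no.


Strings: "cfemlb", "aolipj"
Sorted first:  bceflm
Sorted second: aijlop
Differ at position 0: 'b' vs 'a' => not anagrams

0


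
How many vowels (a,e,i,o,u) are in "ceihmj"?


Input: ceihmj
Checking each character:
  'c' at position 0: consonant
  'e' at position 1: vowel (running total: 1)
  'i' at position 2: vowel (running total: 2)
  'h' at position 3: consonant
  'm' at position 4: consonant
  'j' at position 5: consonant
Total vowels: 2

2


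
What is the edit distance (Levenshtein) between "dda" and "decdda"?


Computing edit distance: "dda" -> "decdda"
DP table:
           d    e    c    d    d    a
      0    1    2    3    4    5    6
  d   1    0    1    2    3    4    5
  d   2    1    1    2    2    3    4
  a   3    2    2    2    3    3    3
Edit distance = dp[3][6] = 3

3


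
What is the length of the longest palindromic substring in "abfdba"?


Input: "abfdba"
Checking substrings for palindromes:
  No multi-char palindromic substrings found
Longest palindromic substring: "a" with length 1

1


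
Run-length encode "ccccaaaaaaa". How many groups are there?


Input: ccccaaaaaaa
Scanning for consecutive runs:
  Group 1: 'c' x 4 (positions 0-3)
  Group 2: 'a' x 7 (positions 4-10)
Total groups: 2

2


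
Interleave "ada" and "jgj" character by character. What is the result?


Interleaving "ada" and "jgj":
  Position 0: 'a' from first, 'j' from second => "aj"
  Position 1: 'd' from first, 'g' from second => "dg"
  Position 2: 'a' from first, 'j' from second => "aj"
Result: ajdgaj

ajdgaj


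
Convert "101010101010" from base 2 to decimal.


Input: "101010101010" in base 2
Positional expansion:
  Digit '1' (value 1) x 2^11 = 2048
  Digit '0' (value 0) x 2^10 = 0
  Digit '1' (value 1) x 2^9 = 512
  Digit '0' (value 0) x 2^8 = 0
  Digit '1' (value 1) x 2^7 = 128
  Digit '0' (value 0) x 2^6 = 0
  Digit '1' (value 1) x 2^5 = 32
  Digit '0' (value 0) x 2^4 = 0
  Digit '1' (value 1) x 2^3 = 8
  Digit '0' (value 0) x 2^2 = 0
  Digit '1' (value 1) x 2^1 = 2
  Digit '0' (value 0) x 2^0 = 0
Sum = 2730

2730


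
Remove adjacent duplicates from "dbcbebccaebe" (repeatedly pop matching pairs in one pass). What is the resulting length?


Input: dbcbebccaebe
Stack-based adjacent duplicate removal:
  Read 'd': push. Stack: d
  Read 'b': push. Stack: db
  Read 'c': push. Stack: dbc
  Read 'b': push. Stack: dbcb
  Read 'e': push. Stack: dbcbe
  Read 'b': push. Stack: dbcbeb
  Read 'c': push. Stack: dbcbebc
  Read 'c': matches stack top 'c' => pop. Stack: dbcbeb
  Read 'a': push. Stack: dbcbeba
  Read 'e': push. Stack: dbcbebae
  Read 'b': push. Stack: dbcbebaeb
  Read 'e': push. Stack: dbcbebaebe
Final stack: "dbcbebaebe" (length 10)

10


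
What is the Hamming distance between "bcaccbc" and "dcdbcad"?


Comparing "bcaccbc" and "dcdbcad" position by position:
  Position 0: 'b' vs 'd' => differ
  Position 1: 'c' vs 'c' => same
  Position 2: 'a' vs 'd' => differ
  Position 3: 'c' vs 'b' => differ
  Position 4: 'c' vs 'c' => same
  Position 5: 'b' vs 'a' => differ
  Position 6: 'c' vs 'd' => differ
Total differences (Hamming distance): 5

5


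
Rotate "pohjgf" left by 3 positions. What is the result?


Input: "pohjgf", rotate left by 3
First 3 characters: "poh"
Remaining characters: "jgf"
Concatenate remaining + first: "jgf" + "poh" = "jgfpoh"

jgfpoh


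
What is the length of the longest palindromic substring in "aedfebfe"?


Input: "aedfebfe"
Checking substrings for palindromes:
  No multi-char palindromic substrings found
Longest palindromic substring: "a" with length 1

1


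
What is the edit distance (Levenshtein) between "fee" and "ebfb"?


Computing edit distance: "fee" -> "ebfb"
DP table:
           e    b    f    b
      0    1    2    3    4
  f   1    1    2    2    3
  e   2    1    2    3    3
  e   3    2    2    3    4
Edit distance = dp[3][4] = 4

4


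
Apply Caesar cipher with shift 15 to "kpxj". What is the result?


Caesar cipher: shift "kpxj" by 15
  'k' (pos 10) + 15 = pos 25 = 'z'
  'p' (pos 15) + 15 = pos 4 = 'e'
  'x' (pos 23) + 15 = pos 12 = 'm'
  'j' (pos 9) + 15 = pos 24 = 'y'
Result: zemy

zemy


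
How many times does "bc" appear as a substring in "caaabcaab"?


Searching for "bc" in "caaabcaab"
Scanning each position:
  Position 0: "ca" => no
  Position 1: "aa" => no
  Position 2: "aa" => no
  Position 3: "ab" => no
  Position 4: "bc" => MATCH
  Position 5: "ca" => no
  Position 6: "aa" => no
  Position 7: "ab" => no
Total occurrences: 1

1


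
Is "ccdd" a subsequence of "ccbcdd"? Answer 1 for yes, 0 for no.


Check if "ccdd" is a subsequence of "ccbcdd"
Greedy scan:
  Position 0 ('c'): matches sub[0] = 'c'
  Position 1 ('c'): matches sub[1] = 'c'
  Position 2 ('b'): no match needed
  Position 3 ('c'): no match needed
  Position 4 ('d'): matches sub[2] = 'd'
  Position 5 ('d'): matches sub[3] = 'd'
All 4 characters matched => is a subsequence

1


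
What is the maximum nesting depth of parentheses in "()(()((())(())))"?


Input: "()(()((())(())))"
Tracking depth:
  Position 0 '(': depth becomes 1
  Position 1 ')': depth becomes 0
  Position 2 '(': depth becomes 1
  Position 3 '(': depth becomes 2
  Position 4 ')': depth becomes 1
  Position 5 '(': depth becomes 2
  Position 6 '(': depth becomes 3
  Position 7 '(': depth becomes 4
  Position 8 ')': depth becomes 3
  Position 9 ')': depth becomes 2
  Position 10 '(': depth becomes 3
  Position 11 '(': depth becomes 4
  Position 12 ')': depth becomes 3
  Position 13 ')': depth becomes 2
  Position 14 ')': depth becomes 1
  Position 15 ')': depth becomes 0
Maximum depth reached: 4

4


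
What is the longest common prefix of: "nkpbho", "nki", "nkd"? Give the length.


Words: nkpbho, nki, nkd
  Position 0: all 'n' => match
  Position 1: all 'k' => match
  Position 2: ('p', 'i', 'd') => mismatch, stop
LCP = "nk" (length 2)

2


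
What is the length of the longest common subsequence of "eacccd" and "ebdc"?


LCS of "eacccd" and "ebdc"
DP table:
           e    b    d    c
      0    0    0    0    0
  e   0    1    1    1    1
  a   0    1    1    1    1
  c   0    1    1    1    2
  c   0    1    1    1    2
  c   0    1    1    1    2
  d   0    1    1    2    2
LCS length = dp[6][4] = 2

2


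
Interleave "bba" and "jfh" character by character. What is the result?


Interleaving "bba" and "jfh":
  Position 0: 'b' from first, 'j' from second => "bj"
  Position 1: 'b' from first, 'f' from second => "bf"
  Position 2: 'a' from first, 'h' from second => "ah"
Result: bjbfah

bjbfah


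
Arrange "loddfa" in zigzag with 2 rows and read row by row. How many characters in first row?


Zigzag "loddfa" into 2 rows:
Placing characters:
  'l' => row 0
  'o' => row 1
  'd' => row 0
  'd' => row 1
  'f' => row 0
  'a' => row 1
Rows:
  Row 0: "ldf"
  Row 1: "oda"
First row length: 3

3


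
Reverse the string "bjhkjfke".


Input: bjhkjfke
Reading characters right to left:
  Position 7: 'e'
  Position 6: 'k'
  Position 5: 'f'
  Position 4: 'j'
  Position 3: 'k'
  Position 2: 'h'
  Position 1: 'j'
  Position 0: 'b'
Reversed: ekfjkhjb

ekfjkhjb


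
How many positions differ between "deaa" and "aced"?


Comparing "deaa" and "aced" position by position:
  Position 0: 'd' vs 'a' => DIFFER
  Position 1: 'e' vs 'c' => DIFFER
  Position 2: 'a' vs 'e' => DIFFER
  Position 3: 'a' vs 'd' => DIFFER
Positions that differ: 4

4


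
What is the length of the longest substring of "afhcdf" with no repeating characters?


Input: "afhcdf"
Sliding window (track last position of each char):
  Position 0 ('a'): window [0,0] length 1 -- new best
  Position 1 ('f'): window [0,1] length 2 -- new best
  Position 2 ('h'): window [0,2] length 3 -- new best
  Position 3 ('c'): window [0,3] length 4 -- new best
  Position 4 ('d'): window [0,4] length 5 -- new best
  Position 5 ('f'): repeat (last at 1), move window start to 2
  Position 5 ('f'): window [2,5] length 4
Longest substring with no repeats: "afhcd" with length 5

5


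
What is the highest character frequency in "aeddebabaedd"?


Input: aeddebabaedd
Character counts:
  'a': 3
  'b': 2
  'd': 4
  'e': 3
Maximum frequency: 4

4


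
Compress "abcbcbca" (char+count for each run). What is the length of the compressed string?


Input: abcbcbca
Runs:
  'a' x 1 => "a1"
  'b' x 1 => "b1"
  'c' x 1 => "c1"
  'b' x 1 => "b1"
  'c' x 1 => "c1"
  'b' x 1 => "b1"
  'c' x 1 => "c1"
  'a' x 1 => "a1"
Compressed: "a1b1c1b1c1b1c1a1"
Compressed length: 16

16


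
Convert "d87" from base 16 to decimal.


Input: "d87" in base 16
Positional expansion:
  Digit 'd' (value 13) x 16^2 = 3328
  Digit '8' (value 8) x 16^1 = 128
  Digit '7' (value 7) x 16^0 = 7
Sum = 3463

3463


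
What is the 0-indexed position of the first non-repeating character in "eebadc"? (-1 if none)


Input: eebadc
Character frequencies:
  'a': 1
  'b': 1
  'c': 1
  'd': 1
  'e': 2
Scanning left to right for freq == 1:
  Position 0 ('e'): freq=2, skip
  Position 1 ('e'): freq=2, skip
  Position 2 ('b'): unique! => answer = 2

2


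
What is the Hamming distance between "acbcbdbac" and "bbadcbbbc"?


Comparing "acbcbdbac" and "bbadcbbbc" position by position:
  Position 0: 'a' vs 'b' => differ
  Position 1: 'c' vs 'b' => differ
  Position 2: 'b' vs 'a' => differ
  Position 3: 'c' vs 'd' => differ
  Position 4: 'b' vs 'c' => differ
  Position 5: 'd' vs 'b' => differ
  Position 6: 'b' vs 'b' => same
  Position 7: 'a' vs 'b' => differ
  Position 8: 'c' vs 'c' => same
Total differences (Hamming distance): 7

7


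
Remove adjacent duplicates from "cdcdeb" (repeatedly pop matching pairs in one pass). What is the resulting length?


Input: cdcdeb
Stack-based adjacent duplicate removal:
  Read 'c': push. Stack: c
  Read 'd': push. Stack: cd
  Read 'c': push. Stack: cdc
  Read 'd': push. Stack: cdcd
  Read 'e': push. Stack: cdcde
  Read 'b': push. Stack: cdcdeb
Final stack: "cdcdeb" (length 6)

6


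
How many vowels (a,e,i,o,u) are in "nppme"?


Input: nppme
Checking each character:
  'n' at position 0: consonant
  'p' at position 1: consonant
  'p' at position 2: consonant
  'm' at position 3: consonant
  'e' at position 4: vowel (running total: 1)
Total vowels: 1

1


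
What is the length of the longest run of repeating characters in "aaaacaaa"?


Input: "aaaacaaa"
Scanning for longest run:
  Position 1 ('a'): continues run of 'a', length=2
  Position 2 ('a'): continues run of 'a', length=3
  Position 3 ('a'): continues run of 'a', length=4
  Position 4 ('c'): new char, reset run to 1
  Position 5 ('a'): new char, reset run to 1
  Position 6 ('a'): continues run of 'a', length=2
  Position 7 ('a'): continues run of 'a', length=3
Longest run: 'a' with length 4

4


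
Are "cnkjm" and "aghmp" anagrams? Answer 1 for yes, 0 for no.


Strings: "cnkjm", "aghmp"
Sorted first:  cjkmn
Sorted second: aghmp
Differ at position 0: 'c' vs 'a' => not anagrams

0


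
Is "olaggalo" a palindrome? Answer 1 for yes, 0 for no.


Input: olaggalo
Reversed: olaggalo
  Compare pos 0 ('o') with pos 7 ('o'): match
  Compare pos 1 ('l') with pos 6 ('l'): match
  Compare pos 2 ('a') with pos 5 ('a'): match
  Compare pos 3 ('g') with pos 4 ('g'): match
Result: palindrome

1


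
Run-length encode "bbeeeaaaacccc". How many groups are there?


Input: bbeeeaaaacccc
Scanning for consecutive runs:
  Group 1: 'b' x 2 (positions 0-1)
  Group 2: 'e' x 3 (positions 2-4)
  Group 3: 'a' x 4 (positions 5-8)
  Group 4: 'c' x 4 (positions 9-12)
Total groups: 4

4


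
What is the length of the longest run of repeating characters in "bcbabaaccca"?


Input: "bcbabaaccca"
Scanning for longest run:
  Position 1 ('c'): new char, reset run to 1
  Position 2 ('b'): new char, reset run to 1
  Position 3 ('a'): new char, reset run to 1
  Position 4 ('b'): new char, reset run to 1
  Position 5 ('a'): new char, reset run to 1
  Position 6 ('a'): continues run of 'a', length=2
  Position 7 ('c'): new char, reset run to 1
  Position 8 ('c'): continues run of 'c', length=2
  Position 9 ('c'): continues run of 'c', length=3
  Position 10 ('a'): new char, reset run to 1
Longest run: 'c' with length 3

3


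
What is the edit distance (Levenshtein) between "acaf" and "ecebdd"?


Computing edit distance: "acaf" -> "ecebdd"
DP table:
           e    c    e    b    d    d
      0    1    2    3    4    5    6
  a   1    1    2    3    4    5    6
  c   2    2    1    2    3    4    5
  a   3    3    2    2    3    4    5
  f   4    4    3    3    3    4    5
Edit distance = dp[4][6] = 5

5


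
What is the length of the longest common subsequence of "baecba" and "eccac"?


LCS of "baecba" and "eccac"
DP table:
           e    c    c    a    c
      0    0    0    0    0    0
  b   0    0    0    0    0    0
  a   0    0    0    0    1    1
  e   0    1    1    1    1    1
  c   0    1    2    2    2    2
  b   0    1    2    2    2    2
  a   0    1    2    2    3    3
LCS length = dp[6][5] = 3

3


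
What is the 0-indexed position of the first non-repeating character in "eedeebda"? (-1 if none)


Input: eedeebda
Character frequencies:
  'a': 1
  'b': 1
  'd': 2
  'e': 4
Scanning left to right for freq == 1:
  Position 0 ('e'): freq=4, skip
  Position 1 ('e'): freq=4, skip
  Position 2 ('d'): freq=2, skip
  Position 3 ('e'): freq=4, skip
  Position 4 ('e'): freq=4, skip
  Position 5 ('b'): unique! => answer = 5

5


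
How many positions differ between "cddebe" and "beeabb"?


Comparing "cddebe" and "beeabb" position by position:
  Position 0: 'c' vs 'b' => DIFFER
  Position 1: 'd' vs 'e' => DIFFER
  Position 2: 'd' vs 'e' => DIFFER
  Position 3: 'e' vs 'a' => DIFFER
  Position 4: 'b' vs 'b' => same
  Position 5: 'e' vs 'b' => DIFFER
Positions that differ: 5

5


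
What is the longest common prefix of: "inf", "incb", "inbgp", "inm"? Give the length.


Words: inf, incb, inbgp, inm
  Position 0: all 'i' => match
  Position 1: all 'n' => match
  Position 2: ('f', 'c', 'b', 'm') => mismatch, stop
LCP = "in" (length 2)

2


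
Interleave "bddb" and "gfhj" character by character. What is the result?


Interleaving "bddb" and "gfhj":
  Position 0: 'b' from first, 'g' from second => "bg"
  Position 1: 'd' from first, 'f' from second => "df"
  Position 2: 'd' from first, 'h' from second => "dh"
  Position 3: 'b' from first, 'j' from second => "bj"
Result: bgdfdhbj

bgdfdhbj


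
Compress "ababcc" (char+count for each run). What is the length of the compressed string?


Input: ababcc
Runs:
  'a' x 1 => "a1"
  'b' x 1 => "b1"
  'a' x 1 => "a1"
  'b' x 1 => "b1"
  'c' x 2 => "c2"
Compressed: "a1b1a1b1c2"
Compressed length: 10

10


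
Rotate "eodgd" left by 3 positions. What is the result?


Input: "eodgd", rotate left by 3
First 3 characters: "eod"
Remaining characters: "gd"
Concatenate remaining + first: "gd" + "eod" = "gdeod"

gdeod


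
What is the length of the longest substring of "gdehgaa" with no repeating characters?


Input: "gdehgaa"
Sliding window (track last position of each char):
  Position 0 ('g'): window [0,0] length 1 -- new best
  Position 1 ('d'): window [0,1] length 2 -- new best
  Position 2 ('e'): window [0,2] length 3 -- new best
  Position 3 ('h'): window [0,3] length 4 -- new best
  Position 4 ('g'): repeat (last at 0), move window start to 1
  Position 4 ('g'): window [1,4] length 4
  Position 5 ('a'): window [1,5] length 5 -- new best
  Position 6 ('a'): repeat (last at 5), move window start to 6
  Position 6 ('a'): window [6,6] length 1
Longest substring with no repeats: "dehga" with length 5

5


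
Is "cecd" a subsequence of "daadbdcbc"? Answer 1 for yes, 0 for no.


Check if "cecd" is a subsequence of "daadbdcbc"
Greedy scan:
  Position 0 ('d'): no match needed
  Position 1 ('a'): no match needed
  Position 2 ('a'): no match needed
  Position 3 ('d'): no match needed
  Position 4 ('b'): no match needed
  Position 5 ('d'): no match needed
  Position 6 ('c'): matches sub[0] = 'c'
  Position 7 ('b'): no match needed
  Position 8 ('c'): no match needed
Only matched 1/4 characters => not a subsequence

0


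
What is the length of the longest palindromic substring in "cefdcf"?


Input: "cefdcf"
Checking substrings for palindromes:
  No multi-char palindromic substrings found
Longest palindromic substring: "c" with length 1

1


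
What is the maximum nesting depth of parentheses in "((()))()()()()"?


Input: "((()))()()()()"
Tracking depth:
  Position 0 '(': depth becomes 1
  Position 1 '(': depth becomes 2
  Position 2 '(': depth becomes 3
  Position 3 ')': depth becomes 2
  Position 4 ')': depth becomes 1
  Position 5 ')': depth becomes 0
  Position 6 '(': depth becomes 1
  Position 7 ')': depth becomes 0
  Position 8 '(': depth becomes 1
  Position 9 ')': depth becomes 0
  Position 10 '(': depth becomes 1
  Position 11 ')': depth becomes 0
  Position 12 '(': depth becomes 1
  Position 13 ')': depth becomes 0
Maximum depth reached: 3

3


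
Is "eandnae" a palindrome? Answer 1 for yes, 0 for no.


Input: eandnae
Reversed: eandnae
  Compare pos 0 ('e') with pos 6 ('e'): match
  Compare pos 1 ('a') with pos 5 ('a'): match
  Compare pos 2 ('n') with pos 4 ('n'): match
Result: palindrome

1


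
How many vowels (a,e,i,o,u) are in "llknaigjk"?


Input: llknaigjk
Checking each character:
  'l' at position 0: consonant
  'l' at position 1: consonant
  'k' at position 2: consonant
  'n' at position 3: consonant
  'a' at position 4: vowel (running total: 1)
  'i' at position 5: vowel (running total: 2)
  'g' at position 6: consonant
  'j' at position 7: consonant
  'k' at position 8: consonant
Total vowels: 2

2


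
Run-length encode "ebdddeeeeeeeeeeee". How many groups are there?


Input: ebdddeeeeeeeeeeee
Scanning for consecutive runs:
  Group 1: 'e' x 1 (positions 0-0)
  Group 2: 'b' x 1 (positions 1-1)
  Group 3: 'd' x 3 (positions 2-4)
  Group 4: 'e' x 12 (positions 5-16)
Total groups: 4

4


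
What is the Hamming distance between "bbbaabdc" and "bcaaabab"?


Comparing "bbbaabdc" and "bcaaabab" position by position:
  Position 0: 'b' vs 'b' => same
  Position 1: 'b' vs 'c' => differ
  Position 2: 'b' vs 'a' => differ
  Position 3: 'a' vs 'a' => same
  Position 4: 'a' vs 'a' => same
  Position 5: 'b' vs 'b' => same
  Position 6: 'd' vs 'a' => differ
  Position 7: 'c' vs 'b' => differ
Total differences (Hamming distance): 4

4


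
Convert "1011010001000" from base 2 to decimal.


Input: "1011010001000" in base 2
Positional expansion:
  Digit '1' (value 1) x 2^12 = 4096
  Digit '0' (value 0) x 2^11 = 0
  Digit '1' (value 1) x 2^10 = 1024
  Digit '1' (value 1) x 2^9 = 512
  Digit '0' (value 0) x 2^8 = 0
  Digit '1' (value 1) x 2^7 = 128
  Digit '0' (value 0) x 2^6 = 0
  Digit '0' (value 0) x 2^5 = 0
  Digit '0' (value 0) x 2^4 = 0
  Digit '1' (value 1) x 2^3 = 8
  Digit '0' (value 0) x 2^2 = 0
  Digit '0' (value 0) x 2^1 = 0
  Digit '0' (value 0) x 2^0 = 0
Sum = 5768

5768


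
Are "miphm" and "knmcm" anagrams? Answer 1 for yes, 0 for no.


Strings: "miphm", "knmcm"
Sorted first:  himmp
Sorted second: ckmmn
Differ at position 0: 'h' vs 'c' => not anagrams

0


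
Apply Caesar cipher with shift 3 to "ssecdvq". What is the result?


Caesar cipher: shift "ssecdvq" by 3
  's' (pos 18) + 3 = pos 21 = 'v'
  's' (pos 18) + 3 = pos 21 = 'v'
  'e' (pos 4) + 3 = pos 7 = 'h'
  'c' (pos 2) + 3 = pos 5 = 'f'
  'd' (pos 3) + 3 = pos 6 = 'g'
  'v' (pos 21) + 3 = pos 24 = 'y'
  'q' (pos 16) + 3 = pos 19 = 't'
Result: vvhfgyt

vvhfgyt


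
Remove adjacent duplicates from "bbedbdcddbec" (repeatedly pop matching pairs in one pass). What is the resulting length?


Input: bbedbdcddbec
Stack-based adjacent duplicate removal:
  Read 'b': push. Stack: b
  Read 'b': matches stack top 'b' => pop. Stack: (empty)
  Read 'e': push. Stack: e
  Read 'd': push. Stack: ed
  Read 'b': push. Stack: edb
  Read 'd': push. Stack: edbd
  Read 'c': push. Stack: edbdc
  Read 'd': push. Stack: edbdcd
  Read 'd': matches stack top 'd' => pop. Stack: edbdc
  Read 'b': push. Stack: edbdcb
  Read 'e': push. Stack: edbdcbe
  Read 'c': push. Stack: edbdcbec
Final stack: "edbdcbec" (length 8)

8


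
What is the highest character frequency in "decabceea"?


Input: decabceea
Character counts:
  'a': 2
  'b': 1
  'c': 2
  'd': 1
  'e': 3
Maximum frequency: 3

3


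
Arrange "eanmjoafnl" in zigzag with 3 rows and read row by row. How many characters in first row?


Zigzag "eanmjoafnl" into 3 rows:
Placing characters:
  'e' => row 0
  'a' => row 1
  'n' => row 2
  'm' => row 1
  'j' => row 0
  'o' => row 1
  'a' => row 2
  'f' => row 1
  'n' => row 0
  'l' => row 1
Rows:
  Row 0: "ejn"
  Row 1: "amofl"
  Row 2: "na"
First row length: 3

3


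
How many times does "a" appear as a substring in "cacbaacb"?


Searching for "a" in "cacbaacb"
Scanning each position:
  Position 0: "c" => no
  Position 1: "a" => MATCH
  Position 2: "c" => no
  Position 3: "b" => no
  Position 4: "a" => MATCH
  Position 5: "a" => MATCH
  Position 6: "c" => no
  Position 7: "b" => no
Total occurrences: 3

3


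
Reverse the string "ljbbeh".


Input: ljbbeh
Reading characters right to left:
  Position 5: 'h'
  Position 4: 'e'
  Position 3: 'b'
  Position 2: 'b'
  Position 1: 'j'
  Position 0: 'l'
Reversed: hebbjl

hebbjl


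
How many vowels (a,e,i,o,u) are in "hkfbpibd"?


Input: hkfbpibd
Checking each character:
  'h' at position 0: consonant
  'k' at position 1: consonant
  'f' at position 2: consonant
  'b' at position 3: consonant
  'p' at position 4: consonant
  'i' at position 5: vowel (running total: 1)
  'b' at position 6: consonant
  'd' at position 7: consonant
Total vowels: 1

1


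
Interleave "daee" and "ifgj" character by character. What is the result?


Interleaving "daee" and "ifgj":
  Position 0: 'd' from first, 'i' from second => "di"
  Position 1: 'a' from first, 'f' from second => "af"
  Position 2: 'e' from first, 'g' from second => "eg"
  Position 3: 'e' from first, 'j' from second => "ej"
Result: diafegej

diafegej


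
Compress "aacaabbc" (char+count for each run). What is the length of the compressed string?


Input: aacaabbc
Runs:
  'a' x 2 => "a2"
  'c' x 1 => "c1"
  'a' x 2 => "a2"
  'b' x 2 => "b2"
  'c' x 1 => "c1"
Compressed: "a2c1a2b2c1"
Compressed length: 10

10


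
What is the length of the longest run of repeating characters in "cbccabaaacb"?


Input: "cbccabaaacb"
Scanning for longest run:
  Position 1 ('b'): new char, reset run to 1
  Position 2 ('c'): new char, reset run to 1
  Position 3 ('c'): continues run of 'c', length=2
  Position 4 ('a'): new char, reset run to 1
  Position 5 ('b'): new char, reset run to 1
  Position 6 ('a'): new char, reset run to 1
  Position 7 ('a'): continues run of 'a', length=2
  Position 8 ('a'): continues run of 'a', length=3
  Position 9 ('c'): new char, reset run to 1
  Position 10 ('b'): new char, reset run to 1
Longest run: 'a' with length 3

3


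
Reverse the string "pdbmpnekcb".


Input: pdbmpnekcb
Reading characters right to left:
  Position 9: 'b'
  Position 8: 'c'
  Position 7: 'k'
  Position 6: 'e'
  Position 5: 'n'
  Position 4: 'p'
  Position 3: 'm'
  Position 2: 'b'
  Position 1: 'd'
  Position 0: 'p'
Reversed: bckenpmbdp

bckenpmbdp


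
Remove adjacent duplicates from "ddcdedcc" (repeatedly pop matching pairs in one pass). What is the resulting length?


Input: ddcdedcc
Stack-based adjacent duplicate removal:
  Read 'd': push. Stack: d
  Read 'd': matches stack top 'd' => pop. Stack: (empty)
  Read 'c': push. Stack: c
  Read 'd': push. Stack: cd
  Read 'e': push. Stack: cde
  Read 'd': push. Stack: cded
  Read 'c': push. Stack: cdedc
  Read 'c': matches stack top 'c' => pop. Stack: cded
Final stack: "cded" (length 4)

4


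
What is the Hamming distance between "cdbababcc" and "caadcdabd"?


Comparing "cdbababcc" and "caadcdabd" position by position:
  Position 0: 'c' vs 'c' => same
  Position 1: 'd' vs 'a' => differ
  Position 2: 'b' vs 'a' => differ
  Position 3: 'a' vs 'd' => differ
  Position 4: 'b' vs 'c' => differ
  Position 5: 'a' vs 'd' => differ
  Position 6: 'b' vs 'a' => differ
  Position 7: 'c' vs 'b' => differ
  Position 8: 'c' vs 'd' => differ
Total differences (Hamming distance): 8

8


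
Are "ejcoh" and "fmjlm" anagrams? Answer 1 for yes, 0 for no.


Strings: "ejcoh", "fmjlm"
Sorted first:  cehjo
Sorted second: fjlmm
Differ at position 0: 'c' vs 'f' => not anagrams

0


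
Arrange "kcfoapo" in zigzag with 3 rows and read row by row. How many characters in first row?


Zigzag "kcfoapo" into 3 rows:
Placing characters:
  'k' => row 0
  'c' => row 1
  'f' => row 2
  'o' => row 1
  'a' => row 0
  'p' => row 1
  'o' => row 2
Rows:
  Row 0: "ka"
  Row 1: "cop"
  Row 2: "fo"
First row length: 2

2


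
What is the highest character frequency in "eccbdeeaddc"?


Input: eccbdeeaddc
Character counts:
  'a': 1
  'b': 1
  'c': 3
  'd': 3
  'e': 3
Maximum frequency: 3

3


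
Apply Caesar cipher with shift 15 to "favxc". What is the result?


Caesar cipher: shift "favxc" by 15
  'f' (pos 5) + 15 = pos 20 = 'u'
  'a' (pos 0) + 15 = pos 15 = 'p'
  'v' (pos 21) + 15 = pos 10 = 'k'
  'x' (pos 23) + 15 = pos 12 = 'm'
  'c' (pos 2) + 15 = pos 17 = 'r'
Result: upkmr

upkmr


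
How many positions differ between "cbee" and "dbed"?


Comparing "cbee" and "dbed" position by position:
  Position 0: 'c' vs 'd' => DIFFER
  Position 1: 'b' vs 'b' => same
  Position 2: 'e' vs 'e' => same
  Position 3: 'e' vs 'd' => DIFFER
Positions that differ: 2

2


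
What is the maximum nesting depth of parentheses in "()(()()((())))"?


Input: "()(()()((())))"
Tracking depth:
  Position 0 '(': depth becomes 1
  Position 1 ')': depth becomes 0
  Position 2 '(': depth becomes 1
  Position 3 '(': depth becomes 2
  Position 4 ')': depth becomes 1
  Position 5 '(': depth becomes 2
  Position 6 ')': depth becomes 1
  Position 7 '(': depth becomes 2
  Position 8 '(': depth becomes 3
  Position 9 '(': depth becomes 4
  Position 10 ')': depth becomes 3
  Position 11 ')': depth becomes 2
  Position 12 ')': depth becomes 1
  Position 13 ')': depth becomes 0
Maximum depth reached: 4

4


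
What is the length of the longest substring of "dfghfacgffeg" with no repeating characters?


Input: "dfghfacgffeg"
Sliding window (track last position of each char):
  Position 0 ('d'): window [0,0] length 1 -- new best
  Position 1 ('f'): window [0,1] length 2 -- new best
  Position 2 ('g'): window [0,2] length 3 -- new best
  Position 3 ('h'): window [0,3] length 4 -- new best
  Position 4 ('f'): repeat (last at 1), move window start to 2
  Position 4 ('f'): window [2,4] length 3
  Position 5 ('a'): window [2,5] length 4
  Position 6 ('c'): window [2,6] length 5 -- new best
  Position 7 ('g'): repeat (last at 2), move window start to 3
  Position 7 ('g'): window [3,7] length 5
  Position 8 ('f'): repeat (last at 4), move window start to 5
  Position 8 ('f'): window [5,8] length 4
  Position 9 ('f'): repeat (last at 8), move window start to 9
  Position 9 ('f'): window [9,9] length 1
  Position 10 ('e'): window [9,10] length 2
  Position 11 ('g'): window [9,11] length 3
Longest substring with no repeats: "ghfac" with length 5

5


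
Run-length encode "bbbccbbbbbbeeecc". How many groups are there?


Input: bbbccbbbbbbeeecc
Scanning for consecutive runs:
  Group 1: 'b' x 3 (positions 0-2)
  Group 2: 'c' x 2 (positions 3-4)
  Group 3: 'b' x 6 (positions 5-10)
  Group 4: 'e' x 3 (positions 11-13)
  Group 5: 'c' x 2 (positions 14-15)
Total groups: 5

5


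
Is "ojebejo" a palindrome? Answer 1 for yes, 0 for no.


Input: ojebejo
Reversed: ojebejo
  Compare pos 0 ('o') with pos 6 ('o'): match
  Compare pos 1 ('j') with pos 5 ('j'): match
  Compare pos 2 ('e') with pos 4 ('e'): match
Result: palindrome

1


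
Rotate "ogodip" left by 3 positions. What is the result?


Input: "ogodip", rotate left by 3
First 3 characters: "ogo"
Remaining characters: "dip"
Concatenate remaining + first: "dip" + "ogo" = "dipogo"

dipogo


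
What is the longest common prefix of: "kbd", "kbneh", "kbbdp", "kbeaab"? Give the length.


Words: kbd, kbneh, kbbdp, kbeaab
  Position 0: all 'k' => match
  Position 1: all 'b' => match
  Position 2: ('d', 'n', 'b', 'e') => mismatch, stop
LCP = "kb" (length 2)

2


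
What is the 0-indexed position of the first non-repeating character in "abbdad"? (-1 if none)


Input: abbdad
Character frequencies:
  'a': 2
  'b': 2
  'd': 2
Scanning left to right for freq == 1:
  Position 0 ('a'): freq=2, skip
  Position 1 ('b'): freq=2, skip
  Position 2 ('b'): freq=2, skip
  Position 3 ('d'): freq=2, skip
  Position 4 ('a'): freq=2, skip
  Position 5 ('d'): freq=2, skip
  No unique character found => answer = -1

-1


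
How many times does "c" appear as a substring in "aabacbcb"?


Searching for "c" in "aabacbcb"
Scanning each position:
  Position 0: "a" => no
  Position 1: "a" => no
  Position 2: "b" => no
  Position 3: "a" => no
  Position 4: "c" => MATCH
  Position 5: "b" => no
  Position 6: "c" => MATCH
  Position 7: "b" => no
Total occurrences: 2

2


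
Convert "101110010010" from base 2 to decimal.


Input: "101110010010" in base 2
Positional expansion:
  Digit '1' (value 1) x 2^11 = 2048
  Digit '0' (value 0) x 2^10 = 0
  Digit '1' (value 1) x 2^9 = 512
  Digit '1' (value 1) x 2^8 = 256
  Digit '1' (value 1) x 2^7 = 128
  Digit '0' (value 0) x 2^6 = 0
  Digit '0' (value 0) x 2^5 = 0
  Digit '1' (value 1) x 2^4 = 16
  Digit '0' (value 0) x 2^3 = 0
  Digit '0' (value 0) x 2^2 = 0
  Digit '1' (value 1) x 2^1 = 2
  Digit '0' (value 0) x 2^0 = 0
Sum = 2962

2962


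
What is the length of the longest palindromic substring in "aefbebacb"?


Input: "aefbebacb"
Checking substrings for palindromes:
  [3:6] "beb" (len 3) => palindrome
Longest palindromic substring: "beb" with length 3

3


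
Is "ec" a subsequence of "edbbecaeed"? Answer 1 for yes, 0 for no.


Check if "ec" is a subsequence of "edbbecaeed"
Greedy scan:
  Position 0 ('e'): matches sub[0] = 'e'
  Position 1 ('d'): no match needed
  Position 2 ('b'): no match needed
  Position 3 ('b'): no match needed
  Position 4 ('e'): no match needed
  Position 5 ('c'): matches sub[1] = 'c'
  Position 6 ('a'): no match needed
  Position 7 ('e'): no match needed
  Position 8 ('e'): no match needed
  Position 9 ('d'): no match needed
All 2 characters matched => is a subsequence

1


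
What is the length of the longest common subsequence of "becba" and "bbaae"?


LCS of "becba" and "bbaae"
DP table:
           b    b    a    a    e
      0    0    0    0    0    0
  b   0    1    1    1    1    1
  e   0    1    1    1    1    2
  c   0    1    1    1    1    2
  b   0    1    2    2    2    2
  a   0    1    2    3    3    3
LCS length = dp[5][5] = 3

3
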